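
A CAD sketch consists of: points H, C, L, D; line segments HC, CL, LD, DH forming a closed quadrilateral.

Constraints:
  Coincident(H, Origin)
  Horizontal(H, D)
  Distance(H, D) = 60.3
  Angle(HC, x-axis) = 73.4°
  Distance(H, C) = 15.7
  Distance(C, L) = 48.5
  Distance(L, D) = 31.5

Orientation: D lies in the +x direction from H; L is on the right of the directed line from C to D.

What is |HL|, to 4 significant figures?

42.46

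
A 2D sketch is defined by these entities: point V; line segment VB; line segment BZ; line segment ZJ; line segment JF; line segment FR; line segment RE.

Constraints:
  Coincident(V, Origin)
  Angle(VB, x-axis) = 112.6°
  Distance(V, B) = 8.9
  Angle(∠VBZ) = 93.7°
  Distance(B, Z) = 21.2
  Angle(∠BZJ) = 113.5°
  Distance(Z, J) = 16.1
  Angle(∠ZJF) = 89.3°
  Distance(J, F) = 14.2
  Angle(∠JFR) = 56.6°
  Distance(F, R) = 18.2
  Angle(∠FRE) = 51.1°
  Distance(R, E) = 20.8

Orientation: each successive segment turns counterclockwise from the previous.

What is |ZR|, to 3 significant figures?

4.09

∠ZJF = 89.3° gives JF at -3.90° from the x-axis; with |JF| = 14.2, F = (-10.6, -15.7). ∠JFR = 56.6° gives FR at 120° from the x-axis; with |FR| = 18.2, R = (-19.6, 0.176). Then |ZR| = |R − Z| = 4.09.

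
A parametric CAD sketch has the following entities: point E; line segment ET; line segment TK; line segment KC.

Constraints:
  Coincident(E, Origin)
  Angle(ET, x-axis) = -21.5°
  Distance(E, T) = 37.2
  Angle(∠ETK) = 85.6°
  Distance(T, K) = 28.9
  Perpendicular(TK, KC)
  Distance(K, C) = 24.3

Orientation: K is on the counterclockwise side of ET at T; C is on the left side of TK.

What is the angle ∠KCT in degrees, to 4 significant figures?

49.94°

E is at the origin; ET runs at -21.5° with length 37.2, so T = 37.2·(cos -21.5°, sin -21.5°) = (34.61, -13.63). ∠ETK = 85.6°, so TK runs at -21.5° + (180° − 85.6°) = 72.90° from the x-axis; with |TK| = 28.9, K = T + 28.9·(cos 72.90°, sin 72.90°) = (43.11, 13.99). TK is perpendicular to KC; with |KC| = 24.3 on the left of TK, C = K + 24.3·(-0.9558, 0.2940) = (19.88, 21.13). Then cos ∠KCT = CK·CT / (|CK||CT|), giving 49.94°.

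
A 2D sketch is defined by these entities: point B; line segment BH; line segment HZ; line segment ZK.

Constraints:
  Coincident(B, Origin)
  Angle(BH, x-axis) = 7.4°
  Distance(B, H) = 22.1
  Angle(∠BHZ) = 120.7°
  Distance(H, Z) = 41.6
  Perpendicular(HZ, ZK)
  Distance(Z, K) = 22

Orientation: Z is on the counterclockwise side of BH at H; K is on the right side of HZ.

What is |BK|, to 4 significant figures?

66.92

∠BHZ = 120.7°, so HZ runs at 7.4° + (180° − 120.7°) = 66.70° from the x-axis; with |HZ| = 41.6, Z = H + 41.6·(cos 66.70°, sin 66.70°) = (38.37, 41.05). The perpendicularity gives ZK at right angles to HZ; with |ZK| = 22.0 on the right of HZ, K = Z + 22.0·(0.9184, -0.3955) = (58.58, 32.35). Then |BK| = |K − B| = 66.92.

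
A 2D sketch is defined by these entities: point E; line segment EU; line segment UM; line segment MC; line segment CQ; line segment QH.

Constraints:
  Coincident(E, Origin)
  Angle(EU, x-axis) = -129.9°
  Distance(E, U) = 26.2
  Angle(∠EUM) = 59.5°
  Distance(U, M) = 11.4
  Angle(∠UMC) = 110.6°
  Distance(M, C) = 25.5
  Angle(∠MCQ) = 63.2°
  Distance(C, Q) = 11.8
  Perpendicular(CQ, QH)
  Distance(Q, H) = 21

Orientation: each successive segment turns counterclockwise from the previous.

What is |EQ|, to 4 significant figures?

4.657

E is at the origin; EU runs at -129.9° with length 26.2, so U = (-16.81, -20.10). ∠EUM = 59.5° gives UM at -9.400° from the x-axis; with |UM| = 11.4, M = (-5.559, -21.96). ∠UMC = 110.6° gives MC at 60.00° from the x-axis; with |MC| = 25.5, C = (7.191, 0.1220). ∠MCQ = 63.2° gives CQ at 176.8° from the x-axis; with |CQ| = 11.8, Q = (-4.591, 0.7807). Then |EQ| = |Q − E| = 4.657.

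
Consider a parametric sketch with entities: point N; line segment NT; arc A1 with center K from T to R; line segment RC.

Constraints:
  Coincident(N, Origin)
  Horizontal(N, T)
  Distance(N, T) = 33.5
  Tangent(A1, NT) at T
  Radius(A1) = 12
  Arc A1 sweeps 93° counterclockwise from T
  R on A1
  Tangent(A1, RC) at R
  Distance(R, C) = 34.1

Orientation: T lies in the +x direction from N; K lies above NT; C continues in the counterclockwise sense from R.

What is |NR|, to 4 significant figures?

47.20

N is at the origin; N and T share the same y with |NT| = 33.5 and T on the +x side, so T = (33.50, 0.000). Tangency of A1 to NT means the radius KT is perpendicular to NT, so K = T + (0, 12) = (33.50, 12.00). On A1, T sits at bearing -90° from K; a 93° counterclockwise sweep puts R at bearing 3°, so R = K + 12.0·(cos 3°, sin 3°) = (45.48, 12.63). Then |NR| = |R − N| = 47.20.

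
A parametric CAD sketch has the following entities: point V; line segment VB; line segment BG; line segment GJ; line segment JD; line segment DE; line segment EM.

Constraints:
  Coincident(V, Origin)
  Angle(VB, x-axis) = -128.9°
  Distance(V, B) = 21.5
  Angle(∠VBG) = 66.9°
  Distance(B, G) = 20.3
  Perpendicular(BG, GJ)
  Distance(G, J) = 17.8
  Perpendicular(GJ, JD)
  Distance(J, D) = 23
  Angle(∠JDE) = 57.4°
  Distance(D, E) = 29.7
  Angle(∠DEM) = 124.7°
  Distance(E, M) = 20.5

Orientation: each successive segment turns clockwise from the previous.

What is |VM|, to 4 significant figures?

37.59

V is at the origin; VB runs at -128.9° with length 21.5, so B = (-13.50, -16.73). ∠VBG = 66.9° gives BG at 118.0° from the x-axis; with |BG| = 20.3, G = (-23.03, 1.192). The perpendicularity gives GJ at right angles to BG, so GJ runs at 28.00°; with |GJ| = 17.8, J = (-7.315, 9.548). GJ ⟂ JD, so JD runs at -62.00°; with |JD| = 23.0, D = (3.483, -10.76). ∠JDE = 57.4° gives DE at 175.4° from the x-axis; with |DE| = 29.7, E = (-26.12, -8.378). ∠DEM = 124.7° gives EM at 120.1° from the x-axis; with |EM| = 20.5, M = (-36.40, 9.358). Then |VM| = |M − V| = 37.59.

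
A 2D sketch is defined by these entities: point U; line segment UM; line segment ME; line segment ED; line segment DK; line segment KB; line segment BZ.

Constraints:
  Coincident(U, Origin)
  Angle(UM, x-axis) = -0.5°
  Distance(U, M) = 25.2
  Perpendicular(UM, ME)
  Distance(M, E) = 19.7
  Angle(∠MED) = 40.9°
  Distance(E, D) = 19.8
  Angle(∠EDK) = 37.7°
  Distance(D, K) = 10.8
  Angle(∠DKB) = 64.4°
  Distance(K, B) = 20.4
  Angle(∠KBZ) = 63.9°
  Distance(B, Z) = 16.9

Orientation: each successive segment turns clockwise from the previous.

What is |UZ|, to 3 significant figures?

8.59

U is at the origin; UM runs at -0.5° with length 25.2, so M = (25.2, -0.220). UM ⟂ ME, so ME runs at -90.5°; with |ME| = 19.7, E = (25.0, -19.9). ∠MED = 40.9° gives ED at 130° from the x-axis; with |ED| = 19.8, D = (12.2, -4.84). ∠EDK = 37.7° gives DK at -11.9° from the x-axis; with |DK| = 10.8, K = (22.8, -7.07). ∠DKB = 64.4° gives KB at -128° from the x-axis; with |KB| = 20.4, B = (10.3, -23.3). ∠KBZ = 63.9° gives BZ at 116° from the x-axis; with |BZ| = 16.9, Z = (2.83, -8.11). Then |UZ| = |Z − U| = 8.59.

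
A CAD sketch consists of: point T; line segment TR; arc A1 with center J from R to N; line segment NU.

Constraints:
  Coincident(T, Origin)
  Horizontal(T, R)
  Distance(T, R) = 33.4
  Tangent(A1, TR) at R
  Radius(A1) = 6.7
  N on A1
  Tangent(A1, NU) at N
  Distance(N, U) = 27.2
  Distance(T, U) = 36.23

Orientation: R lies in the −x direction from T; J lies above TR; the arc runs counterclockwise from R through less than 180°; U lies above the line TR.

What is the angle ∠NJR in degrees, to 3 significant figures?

73.1°

Checks: |JN| = 6.700 ✓; ∠(JN, NU) = 90.00° ✓; |NU| = 27.20 ✓; |TU| = 36.23 ✓.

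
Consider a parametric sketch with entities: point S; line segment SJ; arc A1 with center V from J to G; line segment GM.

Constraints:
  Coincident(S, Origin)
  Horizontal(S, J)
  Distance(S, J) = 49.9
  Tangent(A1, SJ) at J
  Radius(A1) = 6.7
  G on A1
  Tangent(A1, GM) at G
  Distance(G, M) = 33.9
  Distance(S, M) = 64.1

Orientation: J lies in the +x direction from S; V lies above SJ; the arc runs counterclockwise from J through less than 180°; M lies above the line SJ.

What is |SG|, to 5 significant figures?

57.026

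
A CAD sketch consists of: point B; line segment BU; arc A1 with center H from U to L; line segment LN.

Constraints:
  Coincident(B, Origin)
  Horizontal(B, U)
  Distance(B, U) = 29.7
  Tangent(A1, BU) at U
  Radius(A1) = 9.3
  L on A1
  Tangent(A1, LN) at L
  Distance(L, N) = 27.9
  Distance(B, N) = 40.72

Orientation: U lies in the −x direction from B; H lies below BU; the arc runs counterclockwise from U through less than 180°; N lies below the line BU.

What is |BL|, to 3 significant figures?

39.8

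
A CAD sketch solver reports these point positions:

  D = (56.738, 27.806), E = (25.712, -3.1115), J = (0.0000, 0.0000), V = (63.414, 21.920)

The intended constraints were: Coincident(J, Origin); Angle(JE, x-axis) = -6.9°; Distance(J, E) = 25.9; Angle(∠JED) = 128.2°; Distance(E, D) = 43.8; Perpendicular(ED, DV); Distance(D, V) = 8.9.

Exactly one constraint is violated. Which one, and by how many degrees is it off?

Perpendicular(ED, DV) — off by 3.70°.

J = (0.00, 0.00) ✓; JE at -6.900° ✓; |JE| = 25.90 ✓; ∠JED = 128.2° ✓; |ED| = 43.80 ✓; ∠(ED, DV) = 86.30° ✗; |DV| = 8.900 ✓.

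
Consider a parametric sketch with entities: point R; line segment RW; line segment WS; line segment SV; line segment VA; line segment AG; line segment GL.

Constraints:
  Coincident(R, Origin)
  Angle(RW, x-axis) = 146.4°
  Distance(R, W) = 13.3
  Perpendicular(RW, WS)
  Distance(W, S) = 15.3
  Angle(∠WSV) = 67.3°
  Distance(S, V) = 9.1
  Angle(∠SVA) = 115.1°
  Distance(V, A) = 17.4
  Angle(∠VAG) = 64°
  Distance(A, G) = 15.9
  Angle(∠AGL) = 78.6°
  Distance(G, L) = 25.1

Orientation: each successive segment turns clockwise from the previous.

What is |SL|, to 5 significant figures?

10.792

∠VAG = 64.0° gives AG at 122.80° from the x-axis; with |AG| = 15.9, G = (-15.189, 11.015). ∠AGL = 78.6° gives GL at 21.400° from the x-axis; with |GL| = 25.1, L = (8.1808, 20.173). Then |SL| = |L − S| = 10.792.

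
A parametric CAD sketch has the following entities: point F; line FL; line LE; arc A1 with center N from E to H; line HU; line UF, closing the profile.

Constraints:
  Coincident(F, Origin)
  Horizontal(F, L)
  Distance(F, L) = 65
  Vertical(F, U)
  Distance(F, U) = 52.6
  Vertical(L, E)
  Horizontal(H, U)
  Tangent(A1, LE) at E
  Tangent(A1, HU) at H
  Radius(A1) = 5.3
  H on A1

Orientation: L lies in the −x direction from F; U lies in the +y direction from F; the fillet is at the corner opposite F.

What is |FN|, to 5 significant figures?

76.167

FU is vertical with |FU| = 52.6 and U on the +y side, so U = (0.0000, 52.600). The virtual corner opposite F is at (-65.000, 52.600). A1 meets LE tangentially, so NE is at right angles to LE and A1 meets HU tangentially, so NH is at right angles to HU, with radius 5.3, so the center N sits 5.3 in from both sides at N = (-59.700, 47.300). Then |FN| = |N − F| = 76.167.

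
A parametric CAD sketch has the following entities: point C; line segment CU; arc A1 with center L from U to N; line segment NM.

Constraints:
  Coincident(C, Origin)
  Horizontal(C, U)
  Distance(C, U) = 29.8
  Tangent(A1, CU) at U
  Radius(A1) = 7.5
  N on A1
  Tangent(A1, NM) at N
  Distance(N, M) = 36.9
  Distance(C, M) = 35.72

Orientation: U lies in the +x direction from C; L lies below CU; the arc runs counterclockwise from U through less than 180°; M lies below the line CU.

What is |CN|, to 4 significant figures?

23.63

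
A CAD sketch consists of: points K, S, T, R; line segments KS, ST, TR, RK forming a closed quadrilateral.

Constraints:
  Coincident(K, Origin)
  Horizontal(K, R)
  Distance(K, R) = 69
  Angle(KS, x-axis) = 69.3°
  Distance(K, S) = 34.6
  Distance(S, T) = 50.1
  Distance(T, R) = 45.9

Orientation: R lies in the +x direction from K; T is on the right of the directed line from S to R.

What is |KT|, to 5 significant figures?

30.367

Checks: |ST| = 50.10 ✓; |TR| = 45.90 ✓.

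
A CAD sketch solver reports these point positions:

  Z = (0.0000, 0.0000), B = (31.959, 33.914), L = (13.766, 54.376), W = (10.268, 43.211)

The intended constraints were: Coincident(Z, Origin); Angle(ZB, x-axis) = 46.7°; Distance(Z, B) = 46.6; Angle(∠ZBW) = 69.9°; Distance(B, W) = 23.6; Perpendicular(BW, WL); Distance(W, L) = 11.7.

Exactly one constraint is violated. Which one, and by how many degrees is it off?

Perpendicular(BW, WL) — off by 5.80°.

Z = (0.00, 0.00) ✓; ZB at 46.70° ✓; |ZB| = 46.60 ✓; ∠ZBW = 69.90° ✓; |BW| = 23.60 ✓; ∠(BW, WL) = 84.20° ✗; |WL| = 11.70 ✓.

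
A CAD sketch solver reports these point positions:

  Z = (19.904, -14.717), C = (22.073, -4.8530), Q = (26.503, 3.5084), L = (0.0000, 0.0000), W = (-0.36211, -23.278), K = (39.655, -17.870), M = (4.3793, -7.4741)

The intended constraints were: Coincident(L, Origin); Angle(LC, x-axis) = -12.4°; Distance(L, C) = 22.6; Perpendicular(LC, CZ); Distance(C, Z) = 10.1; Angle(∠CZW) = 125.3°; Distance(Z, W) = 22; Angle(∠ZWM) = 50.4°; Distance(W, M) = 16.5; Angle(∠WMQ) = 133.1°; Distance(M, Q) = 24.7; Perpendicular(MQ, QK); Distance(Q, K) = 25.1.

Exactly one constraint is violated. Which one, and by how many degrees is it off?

Perpendicular(MQ, QK) — off by 5.20°.

L = (0.00, 0.00) ✓; LC at -12.40° ✓; |LC| = 22.60 ✓; ∠(LC, CZ) = 90.00° ✓; |CZ| = 10.10 ✓; ∠CZW = 125.3° ✓; |ZW| = 22.00 ✓; ∠ZWM = 50.40° ✓; |WM| = 16.50 ✓; ∠WMQ = 133.1° ✓; |MQ| = 24.70 ✓; ∠(MQ, QK) = 84.80° ✗; |QK| = 25.10 ✓.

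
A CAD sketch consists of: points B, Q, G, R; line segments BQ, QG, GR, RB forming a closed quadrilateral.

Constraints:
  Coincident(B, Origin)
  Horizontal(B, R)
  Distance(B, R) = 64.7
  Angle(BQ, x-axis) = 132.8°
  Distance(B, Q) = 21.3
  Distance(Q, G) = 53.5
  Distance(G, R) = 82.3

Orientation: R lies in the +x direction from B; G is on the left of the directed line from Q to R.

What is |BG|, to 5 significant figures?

63.554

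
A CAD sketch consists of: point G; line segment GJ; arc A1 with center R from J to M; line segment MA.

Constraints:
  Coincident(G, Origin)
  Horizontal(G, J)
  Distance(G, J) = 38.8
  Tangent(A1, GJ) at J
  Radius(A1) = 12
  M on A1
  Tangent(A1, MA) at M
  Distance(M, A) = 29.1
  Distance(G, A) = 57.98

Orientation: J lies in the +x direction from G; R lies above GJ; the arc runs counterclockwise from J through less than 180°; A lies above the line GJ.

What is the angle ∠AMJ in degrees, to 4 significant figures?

123.4°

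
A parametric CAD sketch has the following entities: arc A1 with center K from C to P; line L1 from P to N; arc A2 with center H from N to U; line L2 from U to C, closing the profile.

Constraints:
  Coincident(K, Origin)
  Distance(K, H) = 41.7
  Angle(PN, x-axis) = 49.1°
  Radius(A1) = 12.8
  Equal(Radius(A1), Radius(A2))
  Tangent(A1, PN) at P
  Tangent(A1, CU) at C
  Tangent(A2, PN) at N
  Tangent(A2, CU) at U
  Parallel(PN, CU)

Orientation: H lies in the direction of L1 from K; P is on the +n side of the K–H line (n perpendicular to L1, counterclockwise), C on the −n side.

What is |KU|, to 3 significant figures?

43.6

Tangency of A1 to both parallel lines with radius 12.8 puts P and C at K ± 12.8·n: P = (-9.67, 8.38), C = (9.67, -8.38). Equal radii place N and U the same way about H: N = H + 12.8·n = (17.6, 39.9), U = H − 12.8·n = (37.0, 23.1). Then |KU| = |U − K| = 43.6.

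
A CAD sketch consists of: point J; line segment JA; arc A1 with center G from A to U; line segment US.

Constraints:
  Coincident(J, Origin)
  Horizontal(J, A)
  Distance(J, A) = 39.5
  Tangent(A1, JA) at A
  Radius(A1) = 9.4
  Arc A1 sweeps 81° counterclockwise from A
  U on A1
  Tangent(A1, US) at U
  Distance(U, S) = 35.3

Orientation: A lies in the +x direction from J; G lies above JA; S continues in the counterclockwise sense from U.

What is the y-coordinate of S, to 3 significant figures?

42.8

On A1, A sits at bearing -90° from G; an 81° counterclockwise sweep puts U at bearing -9°, so U = G + 9.4·(cos -9°, sin -9°) = (48.8, 7.93). Tangency of A1 to US means the radius GU is perpendicular to US, so US runs along (−sin -9°, cos -9°); with |US| = 35.3, S = (54.3, 42.8). So S.y = 42.8.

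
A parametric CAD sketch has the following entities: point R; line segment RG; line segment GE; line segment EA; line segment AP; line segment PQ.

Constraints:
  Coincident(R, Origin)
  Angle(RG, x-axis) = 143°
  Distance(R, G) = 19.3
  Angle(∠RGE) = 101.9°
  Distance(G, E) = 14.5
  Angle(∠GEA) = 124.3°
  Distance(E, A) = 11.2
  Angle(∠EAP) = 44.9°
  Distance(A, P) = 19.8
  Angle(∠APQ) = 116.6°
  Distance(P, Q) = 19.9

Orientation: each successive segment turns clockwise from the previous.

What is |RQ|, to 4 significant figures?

32.49

R is at the origin; RG runs at 143.0° with length 19.3, so G = (-15.41, 11.62). ∠RGE = 101.9° gives GE at 64.90° from the x-axis; with |GE| = 14.5, E = (-9.263, 24.75). ∠GEA = 124.3° gives EA at 9.200° from the x-axis; with |EA| = 11.2, A = (1.793, 26.54). ∠EAP = 44.9° gives AP at -125.9° from the x-axis; with |AP| = 19.8, P = (-9.817, 10.50). ∠APQ = 116.6° gives PQ at 170.7° from the x-axis; with |PQ| = 19.9, Q = (-29.46, 13.71). Then |RQ| = |Q − R| = 32.49.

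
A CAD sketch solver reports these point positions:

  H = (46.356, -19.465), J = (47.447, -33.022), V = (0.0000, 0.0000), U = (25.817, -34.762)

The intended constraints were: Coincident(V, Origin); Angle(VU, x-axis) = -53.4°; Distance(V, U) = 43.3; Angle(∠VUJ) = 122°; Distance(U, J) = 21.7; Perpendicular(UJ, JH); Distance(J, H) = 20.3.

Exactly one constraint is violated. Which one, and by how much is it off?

Distance(J, H) = 20.3 — off by 6.70.

V = (0.00, 0.00) ✓; VU at -53.40° ✓; |VU| = 43.30 ✓; ∠VUJ = 122.0° ✓; |UJ| = 21.70 ✓; ∠(UJ, JH) = 90.00° ✓; |JH| = 13.60 ✗.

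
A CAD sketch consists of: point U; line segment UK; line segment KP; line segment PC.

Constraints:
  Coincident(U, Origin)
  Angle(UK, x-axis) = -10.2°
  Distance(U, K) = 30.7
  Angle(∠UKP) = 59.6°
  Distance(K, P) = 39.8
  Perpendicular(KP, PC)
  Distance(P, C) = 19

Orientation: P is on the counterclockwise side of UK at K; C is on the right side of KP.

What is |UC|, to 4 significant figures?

51.55

∠UKP = 59.6°, so KP runs at -10.2° + (180° − 59.6°) = 110.2° from the x-axis; with |KP| = 39.8, P = K + 39.8·(cos 110.2°, sin 110.2°) = (16.47, 31.92). KP is perpendicular to PC; with |PC| = 19.0 on the right of KP, C = P + 19.0·(0.9385, 0.3453) = (34.30, 38.48). Then |UC| = |C − U| = 51.55.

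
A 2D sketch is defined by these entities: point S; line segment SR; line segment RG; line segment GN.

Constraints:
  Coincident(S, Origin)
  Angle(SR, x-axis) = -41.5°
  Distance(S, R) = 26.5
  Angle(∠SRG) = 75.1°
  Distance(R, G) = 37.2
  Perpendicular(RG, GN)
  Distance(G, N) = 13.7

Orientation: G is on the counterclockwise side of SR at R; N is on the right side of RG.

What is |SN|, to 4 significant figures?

49.68

S is at the origin; SR runs at -41.5° with length 26.5, so R = 26.5·(cos -41.5°, sin -41.5°) = (19.85, -17.56). ∠SRG = 75.1°, so RG runs at -41.5° + (180° − 75.1°) = 63.40° from the x-axis; with |RG| = 37.2, G = R + 37.2·(cos 63.40°, sin 63.40°) = (36.50, 15.70). RG is perpendicular to GN; with |GN| = 13.7 on the right of RG, N = G + 13.7·(0.8942, -0.4478) = (48.75, 9.569). Then |SN| = |N − S| = 49.68.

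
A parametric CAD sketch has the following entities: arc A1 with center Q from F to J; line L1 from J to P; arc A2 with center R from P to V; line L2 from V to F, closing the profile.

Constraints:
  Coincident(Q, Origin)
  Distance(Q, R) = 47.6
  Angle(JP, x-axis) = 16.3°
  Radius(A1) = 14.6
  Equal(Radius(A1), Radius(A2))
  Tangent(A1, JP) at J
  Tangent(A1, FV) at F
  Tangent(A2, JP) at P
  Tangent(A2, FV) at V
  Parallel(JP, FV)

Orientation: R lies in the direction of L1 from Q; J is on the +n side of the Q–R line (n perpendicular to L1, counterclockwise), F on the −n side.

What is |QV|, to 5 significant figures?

49.789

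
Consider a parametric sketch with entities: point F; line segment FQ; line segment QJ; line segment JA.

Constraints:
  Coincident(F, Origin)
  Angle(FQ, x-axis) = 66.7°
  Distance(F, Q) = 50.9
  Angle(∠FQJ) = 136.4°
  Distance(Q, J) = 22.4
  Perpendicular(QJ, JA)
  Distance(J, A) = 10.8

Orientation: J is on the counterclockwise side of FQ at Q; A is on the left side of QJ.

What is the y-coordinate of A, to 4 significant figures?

64.01

F is at the origin; FQ runs at 66.7° with length 50.9, so Q = 50.9·(cos 66.7°, sin 66.7°) = (20.13, 46.75). ∠FQJ = 136.4°, so QJ runs at 66.7° + (180° − 136.4°) = 110.3° from the x-axis; with |QJ| = 22.4, J = Q + 22.4·(cos 110.3°, sin 110.3°) = (12.36, 67.76). QJ ⟂ JA; with |JA| = 10.8 on the left of QJ, A = J + 10.8·(-0.9379, -0.3469) = (2.233, 64.01). So A.y = 64.01.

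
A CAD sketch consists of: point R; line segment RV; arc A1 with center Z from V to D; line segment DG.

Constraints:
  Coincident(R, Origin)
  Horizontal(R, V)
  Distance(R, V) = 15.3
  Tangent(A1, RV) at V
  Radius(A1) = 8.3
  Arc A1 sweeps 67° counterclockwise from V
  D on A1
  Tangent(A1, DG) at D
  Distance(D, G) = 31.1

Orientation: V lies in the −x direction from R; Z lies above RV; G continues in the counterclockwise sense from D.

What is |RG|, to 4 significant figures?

33.98

R is at the origin; RV is horizontal with |RV| = 15.3 and V on the −x side, so V = (-15.30, 0.000). Tangency of A1 to RV means the radius ZV is perpendicular to RV, so Z = V + (0, 8.3) = (-15.30, 8.300). On A1, V sits at bearing -90° from Z; a 67° counterclockwise sweep puts D at bearing -23°, so D = Z + 8.3·(cos -23°, sin -23°) = (-7.660, 5.057). Since A1 is tangent to DG there, ZD ⟂ DG, so DG runs along (−sin -23°, cos -23°); with |DG| = 31.1, G = (4.492, 33.68). Then |RG| = |G − R| = 33.98.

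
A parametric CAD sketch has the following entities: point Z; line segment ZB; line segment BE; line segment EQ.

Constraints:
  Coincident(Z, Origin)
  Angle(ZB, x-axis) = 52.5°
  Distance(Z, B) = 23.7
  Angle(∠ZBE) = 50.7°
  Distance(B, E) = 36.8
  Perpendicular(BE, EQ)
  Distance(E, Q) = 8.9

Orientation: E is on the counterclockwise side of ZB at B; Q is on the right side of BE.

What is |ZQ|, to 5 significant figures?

34.882

Z is at the origin; ZB runs at 52.5° with length 23.7, so B = 23.7·(cos 52.5°, sin 52.5°) = (14.428, 18.802). ∠ZBE = 50.7°, so BE runs at 52.5° + (180° − 50.7°) = 181.80° from the x-axis; with |BE| = 36.8, E = B + 36.8·(cos 181.80°, sin 181.80°) = (-22.354, 17.647). BE is perpendicular to EQ; with |EQ| = 8.9 on the right of BE, Q = E + 8.9·(-0.031411, 0.99951) = (-22.634, 26.542). Then |ZQ| = |Q − Z| = 34.882.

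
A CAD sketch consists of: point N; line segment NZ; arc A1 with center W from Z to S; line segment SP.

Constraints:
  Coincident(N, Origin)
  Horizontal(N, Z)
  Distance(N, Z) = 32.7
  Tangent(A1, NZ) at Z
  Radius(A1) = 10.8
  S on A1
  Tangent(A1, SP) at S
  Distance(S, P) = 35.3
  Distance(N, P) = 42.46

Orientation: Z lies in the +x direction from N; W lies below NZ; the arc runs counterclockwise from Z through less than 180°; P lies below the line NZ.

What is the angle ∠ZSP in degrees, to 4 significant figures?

144.2°

Checks: |WS| = 10.80 ✓; ∠(WS, SP) = 90.00° ✓; |SP| = 35.30 ✓; |NP| = 42.46 ✓.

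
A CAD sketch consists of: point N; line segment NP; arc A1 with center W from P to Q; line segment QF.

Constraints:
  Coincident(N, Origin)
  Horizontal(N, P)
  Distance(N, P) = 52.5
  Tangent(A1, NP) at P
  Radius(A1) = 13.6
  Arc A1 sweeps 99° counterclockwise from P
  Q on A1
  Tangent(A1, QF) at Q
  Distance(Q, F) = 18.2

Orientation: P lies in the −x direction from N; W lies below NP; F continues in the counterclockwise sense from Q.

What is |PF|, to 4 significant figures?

35.33

N is at the origin; NP is horizontal with |NP| = 52.5 and P on the −x side, so P = (-52.50, 0.000). The tangent condition forces WP to be normal to NP, so W = P + (0, -13.6) = (-52.50, -13.60). On A1, P sits at bearing 90° from W; a 99° counterclockwise sweep puts Q at bearing 189°, so Q = W + 13.6·(cos 189°, sin 189°) = (-65.93, -15.73). Tangency of A1 to QF means the radius WQ is perpendicular to QF, so QF runs along (−sin 189°, cos 189°); with |QF| = 18.2, F = (-63.09, -33.70). Then |PF| = |F − P| = 35.33.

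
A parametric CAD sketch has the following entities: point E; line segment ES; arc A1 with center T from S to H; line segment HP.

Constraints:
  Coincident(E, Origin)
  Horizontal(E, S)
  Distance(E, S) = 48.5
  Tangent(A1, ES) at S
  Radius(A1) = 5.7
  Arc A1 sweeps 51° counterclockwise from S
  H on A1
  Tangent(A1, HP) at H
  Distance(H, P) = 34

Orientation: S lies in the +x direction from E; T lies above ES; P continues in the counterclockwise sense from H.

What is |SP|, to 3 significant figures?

38.5

E is at the origin; ES is horizontal with |ES| = 48.5 and S on the +x side, so S = (48.5, 0.00). Tangency of A1 to ES means the radius TS is perpendicular to ES, so T = S + (0, 5.7) = (48.5, 5.70). On A1, S sits at bearing -90° from T; a 51° counterclockwise sweep puts H at bearing -39°, so H = T + 5.7·(cos -39°, sin -39°) = (52.9, 2.11). Since A1 is tangent to HP there, TH ⟂ HP, so HP runs along (−sin -39°, cos -39°); with |HP| = 34.0, P = (74.3, 28.5). Then |SP| = |P − S| = 38.5.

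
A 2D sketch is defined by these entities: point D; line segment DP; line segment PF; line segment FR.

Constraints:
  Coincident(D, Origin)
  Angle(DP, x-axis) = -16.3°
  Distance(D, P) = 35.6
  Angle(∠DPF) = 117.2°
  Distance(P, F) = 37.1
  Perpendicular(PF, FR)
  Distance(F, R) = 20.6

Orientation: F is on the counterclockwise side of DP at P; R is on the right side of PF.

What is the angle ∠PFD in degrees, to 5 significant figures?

30.678°

D is at the origin; DP runs at -16.3° with length 35.6, so P = 35.6·(cos -16.3°, sin -16.3°) = (34.169, -9.9917). ∠DPF = 117.2°, so PF runs at -16.3° + (180° − 117.2°) = 46.500° from the x-axis; with |PF| = 37.1, F = P + 37.1·(cos 46.500°, sin 46.500°) = (59.707, 16.920). Then cos ∠PFD = FP·FD / (|FP||FD|), giving 30.678°.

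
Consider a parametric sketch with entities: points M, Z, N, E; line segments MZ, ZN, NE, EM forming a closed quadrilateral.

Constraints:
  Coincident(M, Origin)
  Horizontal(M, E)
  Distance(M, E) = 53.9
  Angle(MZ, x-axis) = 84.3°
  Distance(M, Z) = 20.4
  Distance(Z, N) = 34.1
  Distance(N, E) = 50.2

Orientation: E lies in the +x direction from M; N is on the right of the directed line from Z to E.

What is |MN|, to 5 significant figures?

14.715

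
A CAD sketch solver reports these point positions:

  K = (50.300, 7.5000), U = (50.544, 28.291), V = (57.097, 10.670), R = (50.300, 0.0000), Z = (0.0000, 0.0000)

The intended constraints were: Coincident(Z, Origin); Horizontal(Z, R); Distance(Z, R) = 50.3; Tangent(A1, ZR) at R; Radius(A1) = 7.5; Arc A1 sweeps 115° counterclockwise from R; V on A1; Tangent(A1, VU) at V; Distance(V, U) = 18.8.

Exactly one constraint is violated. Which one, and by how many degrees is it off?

Tangent(A1, VU) at V — off by 4.60°.

Z = (0.00, 0.00) ✓; Z.y = 0.00, R.y = 0.00 ✓; |ZR| = 50.30 ✓; ∠(KR, RZ) = 90.00° ✓; |KR| = 7.500 ✓; bearing(K→V) − bearing(K→R) = 115.0° ✓; |KV| = 7.500 ✓; ∠(KV, VU) = 94.60° ✗; |VU| = 18.80 ✓.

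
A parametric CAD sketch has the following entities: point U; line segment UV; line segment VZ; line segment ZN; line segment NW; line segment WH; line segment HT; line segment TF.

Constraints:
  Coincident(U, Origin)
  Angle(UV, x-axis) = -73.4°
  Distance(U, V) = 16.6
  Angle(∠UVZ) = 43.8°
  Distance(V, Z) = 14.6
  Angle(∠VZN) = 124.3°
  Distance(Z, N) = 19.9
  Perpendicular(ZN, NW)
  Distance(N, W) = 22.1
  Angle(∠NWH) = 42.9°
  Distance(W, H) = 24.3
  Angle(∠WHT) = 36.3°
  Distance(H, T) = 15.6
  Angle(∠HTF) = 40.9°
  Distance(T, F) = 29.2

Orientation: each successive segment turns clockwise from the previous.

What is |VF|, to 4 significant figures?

9.943

U is at the origin; UV runs at -73.4° with length 16.6, so V = (4.742, -15.91). ∠UVZ = 43.8° gives VZ at 150.4° from the x-axis; with |VZ| = 14.6, Z = (-7.952, -8.697). ∠VZN = 124.3° gives ZN at 94.70° from the x-axis; with |ZN| = 19.9, N = (-9.583, 11.14). ZN is perpendicular to NW, so NW runs at 4.700°; with |NW| = 22.1, W = (12.44, 12.95). ∠NWH = 42.9° gives WH at -132.4° from the x-axis; with |WH| = 24.3, H = (-3.943, -4.997). ∠WHT = 36.3° gives HT at 83.90° from the x-axis; with |HT| = 15.6, T = (-2.285, 10.51). ∠HTF = 40.9° gives TF at -55.20° from the x-axis; with |TF| = 29.2, F = (14.38, -13.46). Then |VF| = |F − V| = 9.943.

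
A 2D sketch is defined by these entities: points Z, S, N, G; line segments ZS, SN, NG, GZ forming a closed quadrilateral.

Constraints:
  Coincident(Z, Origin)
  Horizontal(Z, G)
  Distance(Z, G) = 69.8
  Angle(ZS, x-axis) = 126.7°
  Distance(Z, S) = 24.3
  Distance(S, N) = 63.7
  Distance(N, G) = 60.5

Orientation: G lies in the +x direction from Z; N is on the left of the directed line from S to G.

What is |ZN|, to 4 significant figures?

66.01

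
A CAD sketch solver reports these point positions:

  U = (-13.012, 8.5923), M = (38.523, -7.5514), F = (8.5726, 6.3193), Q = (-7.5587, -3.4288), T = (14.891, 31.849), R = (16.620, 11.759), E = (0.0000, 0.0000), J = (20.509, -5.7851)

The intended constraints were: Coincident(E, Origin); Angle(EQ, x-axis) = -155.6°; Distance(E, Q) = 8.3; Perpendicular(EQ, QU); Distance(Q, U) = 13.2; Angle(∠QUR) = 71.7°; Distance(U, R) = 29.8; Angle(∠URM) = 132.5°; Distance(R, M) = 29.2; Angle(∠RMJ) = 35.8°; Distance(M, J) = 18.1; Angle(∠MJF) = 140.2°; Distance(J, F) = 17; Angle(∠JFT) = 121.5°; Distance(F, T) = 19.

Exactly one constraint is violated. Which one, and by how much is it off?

Distance(F, T) = 19 — off by 7.30.

E = (0.00, 0.00) ✓; EQ at -155.6° ✓; |EQ| = 8.300 ✓; ∠(EQ, QU) = 90.00° ✓; |QU| = 13.20 ✓; ∠QUR = 71.70° ✓; |UR| = 29.80 ✓; ∠URM = 132.5° ✓; |RM| = 29.20 ✓; ∠RMJ = 35.80° ✓; |MJ| = 18.10 ✓; ∠MJF = 140.2° ✓; |JF| = 17.00 ✓; ∠JFT = 121.5° ✓; |FT| = 26.30 ✗.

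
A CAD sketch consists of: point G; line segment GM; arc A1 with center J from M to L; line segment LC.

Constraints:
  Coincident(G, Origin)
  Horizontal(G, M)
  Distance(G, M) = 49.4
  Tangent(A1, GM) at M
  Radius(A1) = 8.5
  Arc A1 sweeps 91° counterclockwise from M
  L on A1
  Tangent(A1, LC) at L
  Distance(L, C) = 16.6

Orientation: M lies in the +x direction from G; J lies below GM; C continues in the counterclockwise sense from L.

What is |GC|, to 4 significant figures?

48.31

G is at the origin; G and M share the same y with |GM| = 49.4 and M on the +x side, so M = (49.40, 0.000). A1 meets GM tangentially, so JM is at right angles to GM, so J = M + (0, -8.5) = (49.40, -8.500). On A1, M sits at bearing 90° from J; a 91° counterclockwise sweep puts L at bearing 181°, so L = J + 8.5·(cos 181°, sin 181°) = (40.90, -8.648). Since A1 is tangent to LC there, JL ⟂ LC, so LC runs along (−sin 181°, cos 181°); with |LC| = 16.6, C = (41.19, -25.25). Then |GC| = |C − G| = 48.31.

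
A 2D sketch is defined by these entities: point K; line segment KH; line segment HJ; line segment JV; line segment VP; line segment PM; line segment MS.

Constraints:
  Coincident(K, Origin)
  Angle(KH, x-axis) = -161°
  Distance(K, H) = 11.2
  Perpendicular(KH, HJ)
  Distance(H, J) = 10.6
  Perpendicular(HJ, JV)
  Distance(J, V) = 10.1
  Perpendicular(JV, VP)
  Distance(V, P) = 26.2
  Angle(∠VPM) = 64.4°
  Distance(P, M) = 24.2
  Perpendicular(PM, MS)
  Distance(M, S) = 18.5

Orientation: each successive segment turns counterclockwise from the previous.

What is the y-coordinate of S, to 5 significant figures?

-15.773

K is at the origin; KH runs at -161.0° with length 11.2, so H = (-10.590, -3.6464). KH ⟂ HJ, so HJ runs at -71.000°; with |HJ| = 10.6, J = (-7.1388, -13.669). HJ is perpendicular to JV, so JV runs at 19.000°; with |JV| = 10.1, V = (2.4110, -10.381). JV is perpendicular to VP, so VP runs at 109.00°; with |VP| = 26.2, P = (-6.1189, 14.392). ∠VPM = 64.4° gives PM at -135.40° from the x-axis; with |PM| = 24.2, M = (-23.350, -2.6001). The perpendicularity gives MS at right angles to PM, so MS runs at -45.400°; with |MS| = 18.5, S = (-10.360, -15.773). So S.y = -15.773.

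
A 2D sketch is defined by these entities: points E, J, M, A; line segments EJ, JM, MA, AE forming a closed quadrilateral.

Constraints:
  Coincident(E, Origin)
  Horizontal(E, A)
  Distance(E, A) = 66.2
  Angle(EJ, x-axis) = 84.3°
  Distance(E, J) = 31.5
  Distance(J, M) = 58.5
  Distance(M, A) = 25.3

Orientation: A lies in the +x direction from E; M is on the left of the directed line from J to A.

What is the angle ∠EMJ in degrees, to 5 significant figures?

28.459°

E is at the origin; E and A share the same y with |EA| = 66.2 and A in +x, so A = (66.2, 0). EJ runs at 84.3° with |EJ| = 31.5, so J = (3.1286, 31.344). M is determined by |JM| = 58.5 and |MA| = 25.3 together: it lies at the intersection of circle(J, 58.5) and circle(A, 25.3). With |JA| = 70.431, the foot of the radical line on JA is 54.966 from J and the perpendicular offset is √(58.5² − 54.966²) = 20.024. Taking the left-of-JA solution: M = (61.263, 24.814).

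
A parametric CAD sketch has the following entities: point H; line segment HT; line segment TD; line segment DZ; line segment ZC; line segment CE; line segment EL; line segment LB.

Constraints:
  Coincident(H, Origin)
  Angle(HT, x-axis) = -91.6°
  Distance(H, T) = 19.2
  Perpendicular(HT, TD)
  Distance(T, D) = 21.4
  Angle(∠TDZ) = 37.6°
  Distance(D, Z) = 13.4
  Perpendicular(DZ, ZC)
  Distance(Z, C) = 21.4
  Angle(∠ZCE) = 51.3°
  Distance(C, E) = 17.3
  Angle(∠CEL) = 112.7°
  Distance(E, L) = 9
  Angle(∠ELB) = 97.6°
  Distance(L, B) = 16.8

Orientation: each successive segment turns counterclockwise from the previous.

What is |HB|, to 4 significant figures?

11.68

∠CEL = 112.7° gives EL at 66.80° from the x-axis; with |EL| = 9.0, L = (17.79, -19.78). ∠ELB = 97.6° gives LB at 149.2° from the x-axis; with |LB| = 16.8, B = (3.360, -11.18). Then |HB| = |B − H| = 11.68.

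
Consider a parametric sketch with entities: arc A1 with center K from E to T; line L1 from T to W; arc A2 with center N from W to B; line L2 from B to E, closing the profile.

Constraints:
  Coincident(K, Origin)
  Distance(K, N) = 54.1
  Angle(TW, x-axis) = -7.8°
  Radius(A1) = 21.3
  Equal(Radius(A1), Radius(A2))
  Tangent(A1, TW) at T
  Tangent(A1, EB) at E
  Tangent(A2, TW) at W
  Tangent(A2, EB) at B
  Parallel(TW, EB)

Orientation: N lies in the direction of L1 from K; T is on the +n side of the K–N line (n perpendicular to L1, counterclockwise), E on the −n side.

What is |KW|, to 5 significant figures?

58.142

The slot axis is L1's direction at -7.8°, so u = (cos -7.8°, sin -7.8°) = (0.99075, -0.13572) and n = (−sin -7.8°, cos -7.8°) = (0.13572, 0.99075). K is at the origin and N lies 54.1 along u from K, so N = 54.1·u = (53.599, -7.3422). Tangency of A1 to both parallel lines with radius 21.3 puts T and E at K ± 21.3·n: T = (2.8907, 21.103), E = (-2.8907, -21.103). Equal radii place W and B the same way about N: W = N + 21.3·n = (56.490, 13.761), B = N − 21.3·n = (50.709, -28.445). Then |KW| = |W − K| = 58.142.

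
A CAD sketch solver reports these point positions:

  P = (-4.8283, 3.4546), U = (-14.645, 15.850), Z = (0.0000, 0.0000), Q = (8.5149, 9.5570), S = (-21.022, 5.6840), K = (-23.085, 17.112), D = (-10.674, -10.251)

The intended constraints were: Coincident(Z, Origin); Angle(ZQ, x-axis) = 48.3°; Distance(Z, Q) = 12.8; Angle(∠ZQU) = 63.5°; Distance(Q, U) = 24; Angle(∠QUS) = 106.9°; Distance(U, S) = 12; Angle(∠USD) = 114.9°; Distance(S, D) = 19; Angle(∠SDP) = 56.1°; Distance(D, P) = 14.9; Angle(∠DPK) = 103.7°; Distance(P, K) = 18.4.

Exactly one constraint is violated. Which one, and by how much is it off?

Distance(P, K) = 18.4 — off by 4.40.

Z = (0.00, 0.00) ✓; ZQ at 48.30° ✓; |ZQ| = 12.80 ✓; ∠ZQU = 63.50° ✓; |QU| = 24.00 ✓; ∠QUS = 106.9° ✓; |US| = 12.00 ✓; ∠USD = 114.9° ✓; |SD| = 19.00 ✓; ∠SDP = 56.10° ✓; |DP| = 14.90 ✓; ∠DPK = 103.7° ✓; |PK| = 22.80 ✗.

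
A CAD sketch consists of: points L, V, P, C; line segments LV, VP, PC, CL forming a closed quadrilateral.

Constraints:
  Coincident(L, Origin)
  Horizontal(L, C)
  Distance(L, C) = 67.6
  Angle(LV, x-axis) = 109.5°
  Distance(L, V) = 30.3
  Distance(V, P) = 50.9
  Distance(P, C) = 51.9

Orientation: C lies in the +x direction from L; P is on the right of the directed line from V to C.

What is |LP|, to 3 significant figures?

22.6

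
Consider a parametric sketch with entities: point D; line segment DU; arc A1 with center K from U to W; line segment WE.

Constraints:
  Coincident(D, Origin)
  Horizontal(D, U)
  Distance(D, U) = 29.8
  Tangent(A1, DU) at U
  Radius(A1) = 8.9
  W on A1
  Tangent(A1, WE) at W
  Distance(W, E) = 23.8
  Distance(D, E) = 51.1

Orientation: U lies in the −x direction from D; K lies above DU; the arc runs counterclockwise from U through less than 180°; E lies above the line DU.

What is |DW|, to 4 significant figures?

27.69

D is at the origin; DU is horizontal with |DU| = 29.8 and U on the −x side, so U = (-29.80, 0.000). Tangency of A1 to DU means the radius KU is perpendicular to DU, so K = U + (0, 8.9) = (-29.80, 8.900). Since KW ⟂ WE (tangency), |KE| = √(8.9² + 23.8²) = 25.41 regardless of where W sits on A1. So E lies on both circle(D, 51.1) and circle(K, 25.41); the above-DU intersection is E = (-39.54, 32.37). W is the foot of the tangent from E: W = (-23.30, 14.97).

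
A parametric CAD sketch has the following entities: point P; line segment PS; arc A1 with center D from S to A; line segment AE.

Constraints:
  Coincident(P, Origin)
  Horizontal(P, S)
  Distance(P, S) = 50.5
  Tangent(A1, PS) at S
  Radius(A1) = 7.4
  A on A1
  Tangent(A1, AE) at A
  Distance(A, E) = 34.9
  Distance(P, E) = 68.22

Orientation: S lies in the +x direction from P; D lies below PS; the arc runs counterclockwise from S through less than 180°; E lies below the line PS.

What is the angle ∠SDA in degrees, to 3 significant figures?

106°

Checks: ∠(DS, SP) = 90.00° ✓; |DS| = 7.400 ✓; |DA| = 7.400 ✓; ∠(DA, AE) = 90.00° ✓; |AE| = 34.90 ✓; |PE| = 68.22 ✓.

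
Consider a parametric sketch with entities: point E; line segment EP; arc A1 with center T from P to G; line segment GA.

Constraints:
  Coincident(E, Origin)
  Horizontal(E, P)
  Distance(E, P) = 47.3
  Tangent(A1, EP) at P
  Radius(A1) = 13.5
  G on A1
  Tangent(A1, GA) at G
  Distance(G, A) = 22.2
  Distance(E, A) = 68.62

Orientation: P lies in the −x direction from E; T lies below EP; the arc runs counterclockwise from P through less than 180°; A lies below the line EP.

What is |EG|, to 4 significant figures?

62.59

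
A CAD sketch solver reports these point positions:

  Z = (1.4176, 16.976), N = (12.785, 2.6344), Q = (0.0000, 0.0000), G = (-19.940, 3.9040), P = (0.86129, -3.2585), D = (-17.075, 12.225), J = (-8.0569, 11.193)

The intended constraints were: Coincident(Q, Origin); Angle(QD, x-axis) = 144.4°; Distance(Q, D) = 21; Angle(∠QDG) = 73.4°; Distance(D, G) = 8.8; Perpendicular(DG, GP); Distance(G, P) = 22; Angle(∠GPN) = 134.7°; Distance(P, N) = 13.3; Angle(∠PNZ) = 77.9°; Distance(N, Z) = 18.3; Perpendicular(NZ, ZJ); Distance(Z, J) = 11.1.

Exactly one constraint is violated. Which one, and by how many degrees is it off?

Perpendicular(NZ, ZJ) — off by 7.00°.

Q = (0.00, 0.00) ✓; QD at 144.4° ✓; |QD| = 21.00 ✓; ∠QDG = 73.40° ✓; |DG| = 8.800 ✓; ∠(DG, GP) = 90.00° ✓; |GP| = 22.00 ✓; ∠GPN = 134.7° ✓; |PN| = 13.30 ✓; ∠PNZ = 77.90° ✓; |NZ| = 18.30 ✓; ∠(NZ, ZJ) = 83.00° ✗; |ZJ| = 11.10 ✓.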